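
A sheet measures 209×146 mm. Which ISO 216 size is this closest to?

A5 (148 × 210 mm)

Aspect ratio 209/146 ≈ 1.432 (ISO target is √2 ≈ 1.414).
In the A-series (A0 area = 1 m²): A5 = 148 × 210 mm.
Off by 3 mm total — nearest standard size.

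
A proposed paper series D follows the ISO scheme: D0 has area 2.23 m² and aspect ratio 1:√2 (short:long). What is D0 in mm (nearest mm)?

1256 × 1776 mm

Let the short side be w mm. Then w · w√2 = 2.23 m² = 2,230,000 mm².
w² = 2,230,000/√2, so w ≈ 1255.7 mm; long side = w√2 ≈ 1775.9 mm.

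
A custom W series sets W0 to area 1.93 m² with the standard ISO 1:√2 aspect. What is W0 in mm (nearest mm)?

Let the short side be w mm. Then w · w√2 = 1.93 m² = 1,930,000 mm².
w² = 1,930,000/√2, so w ≈ 1168.2 mm; long side = w√2 ≈ 1652.1 mm.

1168 × 1652 mm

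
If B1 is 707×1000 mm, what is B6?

B2: ⌊1000/2⌋ × 707 = 500 × 707 mm
B3: ⌊707/2⌋ × 500 = 353 × 500 mm
B4: ⌊500/2⌋ × 353 = 250 × 353 mm
B5: ⌊353/2⌋ × 250 = 176 × 250 mm
B6: ⌊250/2⌋ × 176 = 125 × 176 mm

125 × 176 mm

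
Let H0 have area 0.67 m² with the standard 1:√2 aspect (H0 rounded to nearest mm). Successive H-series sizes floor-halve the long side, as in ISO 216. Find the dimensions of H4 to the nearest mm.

172 × 243 mm

Let H0's short side be w mm. w · w√2 = 0.67 m² = 670,000 mm², so w ≈ 688.3 mm and w√2 ≈ 973.4 mm → H0 = 688 × 973 mm.
H1: ⌊973/2⌋ × 688 = 486 × 688 mm
H2: ⌊688/2⌋ × 486 = 344 × 486 mm
H3: ⌊486/2⌋ × 344 = 243 × 344 mm
H4: ⌊344/2⌋ × 243 = 172 × 243 mm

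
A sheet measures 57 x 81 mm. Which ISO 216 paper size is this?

Aspect ratio 81/57 ≈ 1.421 — close to the ISO √2 ≈ 1.414.
In the C-series (envelope sizes, between A and B): C8 = 57 × 81 mm.

C8 (57 × 81 mm)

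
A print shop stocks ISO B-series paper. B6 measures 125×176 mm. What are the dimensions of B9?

B7: ⌊176/2⌋ × 125 = 88 × 125 mm
B8: ⌊125/2⌋ × 88 = 62 × 88 mm
B9: ⌊88/2⌋ × 62 = 44 × 62 mm

44 × 62 mm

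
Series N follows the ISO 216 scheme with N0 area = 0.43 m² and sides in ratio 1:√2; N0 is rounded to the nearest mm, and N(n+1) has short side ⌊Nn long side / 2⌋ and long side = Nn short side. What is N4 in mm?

137 × 195 mm

Let N0's short side be w mm. w · w√2 = 0.43 m² = 430,000 mm², so w ≈ 551.4 mm and w√2 ≈ 779.8 mm → N0 = 551 × 780 mm.
N1: ⌊780/2⌋ × 551 = 390 × 551 mm
N2: ⌊551/2⌋ × 390 = 275 × 390 mm
N3: ⌊390/2⌋ × 275 = 195 × 275 mm
N4: ⌊275/2⌋ × 195 = 137 × 195 mm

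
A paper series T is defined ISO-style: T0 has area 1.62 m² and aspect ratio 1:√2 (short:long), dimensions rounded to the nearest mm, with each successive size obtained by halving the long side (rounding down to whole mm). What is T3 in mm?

378 × 535 mm

Let T0's short side be w mm. w · w√2 = 1.62 m² = 1,620,000 mm², so w ≈ 1070.3 mm and w√2 ≈ 1513.6 mm → T0 = 1070 × 1514 mm.
T1: ⌊1514/2⌋ × 1070 = 757 × 1070 mm
T2: ⌊1070/2⌋ × 757 = 535 × 757 mm
T3: ⌊757/2⌋ × 535 = 378 × 535 mm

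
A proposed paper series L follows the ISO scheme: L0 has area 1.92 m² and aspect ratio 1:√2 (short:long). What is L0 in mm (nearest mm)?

1165 × 1648 mm

Let the short side be w mm. Then w · w√2 = 1.92 m² = 1,920,000 mm².
w² = 1,920,000/√2, so w ≈ 1165.2 mm; long side = w√2 ≈ 1647.8 mm.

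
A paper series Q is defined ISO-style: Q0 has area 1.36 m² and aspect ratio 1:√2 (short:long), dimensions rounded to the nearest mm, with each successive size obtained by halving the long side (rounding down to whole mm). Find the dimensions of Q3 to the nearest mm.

Let Q0's short side be w mm. w · w√2 = 1.36 m² = 1,360,000 mm², so w ≈ 980.6 mm and w√2 ≈ 1386.8 mm → Q0 = 981 × 1387 mm.
Q1: ⌊1387/2⌋ × 981 = 693 × 981 mm
Q2: ⌊981/2⌋ × 693 = 490 × 693 mm
Q3: ⌊693/2⌋ × 490 = 346 × 490 mm

346 × 490 mm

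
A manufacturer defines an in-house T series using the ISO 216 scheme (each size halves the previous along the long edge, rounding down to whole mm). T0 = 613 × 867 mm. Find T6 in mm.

76 × 108 mm

T1: ⌊867/2⌋ × 613 = 433 × 613 mm
T2: ⌊613/2⌋ × 433 = 306 × 433 mm
T3: ⌊433/2⌋ × 306 = 216 × 306 mm
T4: ⌊306/2⌋ × 216 = 153 × 216 mm
T5: ⌊216/2⌋ × 153 = 108 × 153 mm
T6: ⌊153/2⌋ × 108 = 76 × 108 mm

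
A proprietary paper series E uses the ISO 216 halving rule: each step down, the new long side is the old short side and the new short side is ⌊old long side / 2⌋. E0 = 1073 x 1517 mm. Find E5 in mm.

189 × 268 mm

E1 = 758 × 1073 mm (from E0 by 1 halving).
E2: ⌊1073/2⌋ × 758 = 536 × 758 mm
E3: ⌊758/2⌋ × 536 = 379 × 536 mm
E4: ⌊536/2⌋ × 379 = 268 × 379 mm
E5: ⌊379/2⌋ × 268 = 189 × 268 mm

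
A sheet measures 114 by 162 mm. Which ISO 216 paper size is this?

C6 (114 × 162 mm)

Aspect ratio 162/114 ≈ 1.421 — close to the ISO √2 ≈ 1.414.
In the C-series (envelope sizes, between A and B): C6 = 114 × 162 mm.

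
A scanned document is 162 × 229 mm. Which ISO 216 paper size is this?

C5 (162 × 229 mm)

Aspect ratio 229/162 ≈ 1.414 — close to the ISO √2 ≈ 1.414.
In the C-series (envelope sizes, between A and B): C5 = 162 × 229 mm.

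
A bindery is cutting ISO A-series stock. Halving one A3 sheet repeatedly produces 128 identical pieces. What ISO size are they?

128 = 2^7, so 7 halving steps.
A3 → A4 → … → A10 after 7 steps.

A10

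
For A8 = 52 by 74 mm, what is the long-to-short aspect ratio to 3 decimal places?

74 / 52 = 1.423
ISO 216 targets √2 ≈ 1.414; the +0.009 deviation is from mm rounding.

1.423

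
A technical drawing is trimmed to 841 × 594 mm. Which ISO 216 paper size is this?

Aspect ratio 841/594 ≈ 1.416 — close to the ISO √2 ≈ 1.414.
In the A-series (A0 area = 1 m²): A1 = 594 × 841 mm.

A1 (594 × 841 mm)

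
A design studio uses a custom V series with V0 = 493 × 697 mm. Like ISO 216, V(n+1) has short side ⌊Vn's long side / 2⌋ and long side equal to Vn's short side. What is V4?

123 × 174 mm

V1: ⌊697/2⌋ × 493 = 348 × 493 mm
V2: ⌊493/2⌋ × 348 = 246 × 348 mm
V3: ⌊348/2⌋ × 246 = 174 × 246 mm
V4: ⌊246/2⌋ × 174 = 123 × 174 mm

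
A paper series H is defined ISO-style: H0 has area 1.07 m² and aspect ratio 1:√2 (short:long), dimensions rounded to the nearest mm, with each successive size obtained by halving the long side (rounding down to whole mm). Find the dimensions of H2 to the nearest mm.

Let H0's short side be w mm. w · w√2 = 1.07 m² = 1,070,000 mm², so w ≈ 869.8 mm and w√2 ≈ 1230.1 mm → H0 = 870 × 1230 mm.
H1: ⌊1230/2⌋ × 870 = 615 × 870 mm
H2: ⌊870/2⌋ × 615 = 435 × 615 mm

435 × 615 mm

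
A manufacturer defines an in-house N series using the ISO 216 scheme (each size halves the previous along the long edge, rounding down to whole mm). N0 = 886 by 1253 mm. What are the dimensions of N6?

110 × 156 mm

N1 = 626 × 886 mm (from N0 by 1 halving).
N2: ⌊886/2⌋ × 626 = 443 × 626 mm
N3: ⌊626/2⌋ × 443 = 313 × 443 mm
N4: ⌊443/2⌋ × 313 = 221 × 313 mm
N5: ⌊313/2⌋ × 221 = 156 × 221 mm
N6: ⌊221/2⌋ × 156 = 110 × 156 mm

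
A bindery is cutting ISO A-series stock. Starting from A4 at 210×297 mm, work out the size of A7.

A5: ⌊297/2⌋ × 210 = 148 × 210 mm
A6: ⌊210/2⌋ × 148 = 105 × 148 mm
A7: ⌊148/2⌋ × 105 = 74 × 105 mm

74 × 105 mm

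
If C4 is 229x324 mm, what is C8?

57 × 81 mm

C5: ⌊324/2⌋ × 229 = 162 × 229 mm
C6: ⌊229/2⌋ × 162 = 114 × 162 mm
C7: ⌊162/2⌋ × 114 = 81 × 114 mm
C8: ⌊114/2⌋ × 81 = 57 × 81 mm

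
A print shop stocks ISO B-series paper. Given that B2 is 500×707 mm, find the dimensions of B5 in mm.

176 × 250 mm

B3: ⌊707/2⌋ × 500 = 353 × 500 mm
B4: ⌊500/2⌋ × 353 = 250 × 353 mm
B5: ⌊353/2⌋ × 250 = 176 × 250 mm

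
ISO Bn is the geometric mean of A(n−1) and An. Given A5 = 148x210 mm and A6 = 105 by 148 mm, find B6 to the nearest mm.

Short side: √(148 · 105) = √15540 ≈ 124.7 → 125 mm
Long side: √(210 · 148) = √31080 ≈ 176.3 → 176 mm

125 × 176 mm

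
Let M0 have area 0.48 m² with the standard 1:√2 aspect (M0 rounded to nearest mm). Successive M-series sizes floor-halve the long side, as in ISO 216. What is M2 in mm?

Let M0's short side be w mm. w · w√2 = 0.48 m² = 480,000 mm², so w ≈ 582.6 mm and w√2 ≈ 823.9 mm → M0 = 583 × 824 mm.
M1: ⌊824/2⌋ × 583 = 412 × 583 mm
M2: ⌊583/2⌋ × 412 = 291 × 412 mm

291 × 412 mm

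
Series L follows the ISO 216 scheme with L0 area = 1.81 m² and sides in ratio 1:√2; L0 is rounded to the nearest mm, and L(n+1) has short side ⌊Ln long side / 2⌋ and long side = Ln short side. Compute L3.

Let L0's short side be w mm. w · w√2 = 1.81 m² = 1,810,000 mm², so w ≈ 1131.3 mm and w√2 ≈ 1599.9 mm → L0 = 1131 × 1600 mm.
L1: ⌊1600/2⌋ × 1131 = 800 × 1131 mm
L2: ⌊1131/2⌋ × 800 = 565 × 800 mm
L3: ⌊800/2⌋ × 565 = 400 × 565 mm

400 × 565 mm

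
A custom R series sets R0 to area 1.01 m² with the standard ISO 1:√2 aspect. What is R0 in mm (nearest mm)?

845 × 1195 mm

Let the short side be w mm. Then w · w√2 = 1.01 m² = 1,010,000 mm².
w² = 1,010,000/√2, so w ≈ 845.1 mm; long side = w√2 ≈ 1195.1 mm.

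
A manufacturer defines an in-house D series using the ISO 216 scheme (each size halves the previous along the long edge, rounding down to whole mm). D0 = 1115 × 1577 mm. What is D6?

139 × 197 mm

D1: ⌊1577/2⌋ × 1115 = 788 × 1115 mm
D2: ⌊1115/2⌋ × 788 = 557 × 788 mm
D3: ⌊788/2⌋ × 557 = 394 × 557 mm
D4: ⌊557/2⌋ × 394 = 278 × 394 mm
D5: ⌊394/2⌋ × 278 = 197 × 278 mm
D6: ⌊278/2⌋ × 197 = 139 × 197 mm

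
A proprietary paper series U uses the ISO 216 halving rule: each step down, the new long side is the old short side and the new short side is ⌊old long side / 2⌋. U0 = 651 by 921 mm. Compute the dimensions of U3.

U1: ⌊921/2⌋ × 651 = 460 × 651 mm
U2: ⌊651/2⌋ × 460 = 325 × 460 mm
U3: ⌊460/2⌋ × 325 = 230 × 325 mm

230 × 325 mm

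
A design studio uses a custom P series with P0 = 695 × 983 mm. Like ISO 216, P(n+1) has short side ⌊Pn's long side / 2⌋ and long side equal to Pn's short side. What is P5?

P1: ⌊983/2⌋ × 695 = 491 × 695 mm
P2: ⌊695/2⌋ × 491 = 347 × 491 mm
P3: ⌊491/2⌋ × 347 = 245 × 347 mm
P4: ⌊347/2⌋ × 245 = 173 × 245 mm
P5: ⌊245/2⌋ × 173 = 122 × 173 mm

122 × 173 mm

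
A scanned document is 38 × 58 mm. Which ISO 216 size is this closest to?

Aspect ratio 58/38 ≈ 1.526 (ISO target is √2 ≈ 1.414).
In the C-series (envelope sizes, between A and B): C9 = 40 × 57 mm.
Off by 3 mm total — nearest standard size.

C9 (40 × 57 mm)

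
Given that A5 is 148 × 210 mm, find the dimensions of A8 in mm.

52 × 74 mm

A6: ⌊210/2⌋ × 148 = 105 × 148 mm
A7: ⌊148/2⌋ × 105 = 74 × 105 mm
A8: ⌊105/2⌋ × 74 = 52 × 74 mm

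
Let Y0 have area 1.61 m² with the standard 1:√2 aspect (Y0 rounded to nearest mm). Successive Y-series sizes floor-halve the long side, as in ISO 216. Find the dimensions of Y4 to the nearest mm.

Let Y0's short side be w mm. w · w√2 = 1.61 m² = 1,610,000 mm², so w ≈ 1067.0 mm and w√2 ≈ 1508.9 mm → Y0 = 1067 × 1509 mm.
Y1: ⌊1509/2⌋ × 1067 = 754 × 1067 mm
Y2: ⌊1067/2⌋ × 754 = 533 × 754 mm
Y3: ⌊754/2⌋ × 533 = 377 × 533 mm
Y4: ⌊533/2⌋ × 377 = 266 × 377 mm

266 × 377 mm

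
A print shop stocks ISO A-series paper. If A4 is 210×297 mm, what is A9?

A5: ⌊297/2⌋ × 210 = 148 × 210 mm
A6: ⌊210/2⌋ × 148 = 105 × 148 mm
A7: ⌊148/2⌋ × 105 = 74 × 105 mm
A8: ⌊105/2⌋ × 74 = 52 × 74 mm
A9: ⌊74/2⌋ × 52 = 37 × 52 mm

37 × 52 mm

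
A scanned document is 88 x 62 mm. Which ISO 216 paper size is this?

B8 (62 × 88 mm)

Aspect ratio 88/62 ≈ 1.419 — close to the ISO √2 ≈ 1.414.
In the B-series (B0 = 1000 × 1414 mm): B8 = 62 × 88 mm.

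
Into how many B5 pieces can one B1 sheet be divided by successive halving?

16

Each ISO step halves the sheet: 1 × B1 → 2 × B2 → 4 × B3 → 8 × B4 → …
From B1 to B5 is 4 halving steps: 2^4 = 16.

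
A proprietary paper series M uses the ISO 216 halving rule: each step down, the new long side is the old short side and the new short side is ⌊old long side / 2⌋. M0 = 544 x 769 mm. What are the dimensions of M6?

68 × 96 mm

M1: ⌊769/2⌋ × 544 = 384 × 544 mm
M2: ⌊544/2⌋ × 384 = 272 × 384 mm
M3: ⌊384/2⌋ × 272 = 192 × 272 mm
M4: ⌊272/2⌋ × 192 = 136 × 192 mm
M5: ⌊192/2⌋ × 136 = 96 × 136 mm
M6: ⌊136/2⌋ × 96 = 68 × 96 mm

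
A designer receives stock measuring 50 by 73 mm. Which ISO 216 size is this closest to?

A8 (52 × 74 mm)

Aspect ratio 73/50 ≈ 1.460 (ISO target is √2 ≈ 1.414).
In the A-series (A0 area = 1 m²): A8 = 52 × 74 mm.
Off by 3 mm total — nearest standard size.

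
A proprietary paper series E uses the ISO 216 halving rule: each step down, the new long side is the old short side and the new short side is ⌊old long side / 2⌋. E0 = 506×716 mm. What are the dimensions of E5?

89 × 126 mm

E1: ⌊716/2⌋ × 506 = 358 × 506 mm
E2: ⌊506/2⌋ × 358 = 253 × 358 mm
E3: ⌊358/2⌋ × 253 = 179 × 253 mm
E4: ⌊253/2⌋ × 179 = 126 × 179 mm
E5: ⌊179/2⌋ × 126 = 89 × 126 mm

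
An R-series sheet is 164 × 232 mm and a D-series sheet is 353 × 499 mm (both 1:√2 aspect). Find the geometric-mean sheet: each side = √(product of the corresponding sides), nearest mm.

241 × 340 mm

Short side: √(164 · 353) = √57892 ≈ 240.6 → 241 mm
Long side: √(232 · 499) = √115768 ≈ 340.2 → 340 mm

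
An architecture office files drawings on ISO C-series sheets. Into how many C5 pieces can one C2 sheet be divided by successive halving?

C2 = 458 × 648 mm; C5 = 162 × 229 mm.
Each halving step doubles the count; 3 steps from C2 to C5.
2^3 = 8.

8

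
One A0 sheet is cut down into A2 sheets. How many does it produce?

4

Each ISO step halves the sheet: 1 × A0 → 2 × A1 → 4 × A2
From A0 to A2 is 2 halving steps: 2^2 = 4.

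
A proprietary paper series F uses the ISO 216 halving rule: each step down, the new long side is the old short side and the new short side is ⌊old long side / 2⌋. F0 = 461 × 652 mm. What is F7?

F1 = 326 × 461 mm (from F0 by 1 halving).
F2: ⌊461/2⌋ × 326 = 230 × 326 mm
F3: ⌊326/2⌋ × 230 = 163 × 230 mm
F4: ⌊230/2⌋ × 163 = 115 × 163 mm
F5: ⌊163/2⌋ × 115 = 81 × 115 mm
F6: ⌊115/2⌋ × 81 = 57 × 81 mm
F7: ⌊81/2⌋ × 57 = 40 × 57 mm

40 × 57 mm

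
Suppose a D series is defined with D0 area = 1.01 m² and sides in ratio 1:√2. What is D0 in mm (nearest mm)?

845 × 1195 mm

Let the short side be w mm. Then w · w√2 = 1.01 m² = 1,010,000 mm².
w² = 1,010,000/√2, so w ≈ 845.1 mm; long side = w√2 ≈ 1195.1 mm.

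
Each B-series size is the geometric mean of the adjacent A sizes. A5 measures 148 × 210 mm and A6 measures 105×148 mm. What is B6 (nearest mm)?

125 × 176 mm

Short side: √(148 · 105) = √15540 ≈ 124.7 → 125 mm
Long side: √(210 · 148) = √31080 ≈ 176.3 → 176 mm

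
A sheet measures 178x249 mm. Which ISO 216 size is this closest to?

Aspect ratio 249/178 ≈ 1.399 (ISO target is √2 ≈ 1.414).
In the B-series (B0 = 1000 × 1414 mm): B5 = 176 × 250 mm.
Off by 3 mm total — nearest standard size.

B5 (176 × 250 mm)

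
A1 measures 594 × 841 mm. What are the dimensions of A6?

105 × 148 mm

A2: ⌊841/2⌋ × 594 = 420 × 594 mm
A3: ⌊594/2⌋ × 420 = 297 × 420 mm
A4: ⌊420/2⌋ × 297 = 210 × 297 mm
A5: ⌊297/2⌋ × 210 = 148 × 210 mm
A6: ⌊210/2⌋ × 148 = 105 × 148 mm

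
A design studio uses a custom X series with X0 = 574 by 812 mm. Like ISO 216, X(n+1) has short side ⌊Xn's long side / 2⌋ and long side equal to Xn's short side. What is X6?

X1: ⌊812/2⌋ × 574 = 406 × 574 mm
X2: ⌊574/2⌋ × 406 = 287 × 406 mm
X3: ⌊406/2⌋ × 287 = 203 × 287 mm
X4: ⌊287/2⌋ × 203 = 143 × 203 mm
X5: ⌊203/2⌋ × 143 = 101 × 143 mm
X6: ⌊143/2⌋ × 101 = 71 × 101 mm

71 × 101 mm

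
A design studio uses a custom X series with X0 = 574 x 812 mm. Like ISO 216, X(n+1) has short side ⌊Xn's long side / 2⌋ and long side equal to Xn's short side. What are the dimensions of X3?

X1: ⌊812/2⌋ × 574 = 406 × 574 mm
X2: ⌊574/2⌋ × 406 = 287 × 406 mm
X3: ⌊406/2⌋ × 287 = 203 × 287 mm

203 × 287 mm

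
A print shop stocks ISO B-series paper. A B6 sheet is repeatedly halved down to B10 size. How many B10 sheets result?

B6 = 125 × 176 mm; B10 = 31 × 44 mm.
Each halving step doubles the count; 4 steps from B6 to B10.
2^4 = 16.

16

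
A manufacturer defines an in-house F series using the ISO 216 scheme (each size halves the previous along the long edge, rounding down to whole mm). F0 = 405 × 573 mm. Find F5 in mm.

F1 = 286 × 405 mm (from F0 by 1 halving).
F2: ⌊405/2⌋ × 286 = 202 × 286 mm
F3: ⌊286/2⌋ × 202 = 143 × 202 mm
F4: ⌊202/2⌋ × 143 = 101 × 143 mm
F5: ⌊143/2⌋ × 101 = 71 × 101 mm

71 × 101 mm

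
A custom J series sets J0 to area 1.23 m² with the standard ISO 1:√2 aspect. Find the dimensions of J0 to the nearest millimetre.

Let the short side be w mm. Then w · w√2 = 1.23 m² = 1,230,000 mm².
w² = 1,230,000/√2, so w ≈ 932.6 mm; long side = w√2 ≈ 1318.9 mm.

933 × 1319 mm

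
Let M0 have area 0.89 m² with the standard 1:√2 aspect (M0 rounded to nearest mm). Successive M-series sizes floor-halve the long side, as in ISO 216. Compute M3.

280 × 396 mm

Let M0's short side be w mm. w · w√2 = 0.89 m² = 890,000 mm², so w ≈ 793.3 mm and w√2 ≈ 1121.9 mm → M0 = 793 × 1122 mm.
M1: ⌊1122/2⌋ × 793 = 561 × 793 mm
M2: ⌊793/2⌋ × 561 = 396 × 561 mm
M3: ⌊561/2⌋ × 396 = 280 × 396 mm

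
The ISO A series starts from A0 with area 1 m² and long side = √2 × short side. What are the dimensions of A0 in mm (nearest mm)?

841 × 1189 mm

Let the short side be w mm. Then the long side is w√2 and w · w√2 = 10⁶ mm².
w² = 10⁶/√2, so w = 1000 / 2^(1/4) ≈ 840.9 mm; long side = 1000 · 2^(1/4) ≈ 1189.2 mm.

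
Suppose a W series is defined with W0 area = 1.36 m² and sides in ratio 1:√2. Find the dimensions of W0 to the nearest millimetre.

981 × 1387 mm

Let the short side be w mm. Then w · w√2 = 1.36 m² = 1,360,000 mm².
w² = 1,360,000/√2, so w ≈ 980.6 mm; long side = w√2 ≈ 1386.8 mm.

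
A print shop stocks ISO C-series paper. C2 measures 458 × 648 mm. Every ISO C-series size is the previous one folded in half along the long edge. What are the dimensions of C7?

81 × 114 mm

C3: ⌊648/2⌋ × 458 = 324 × 458 mm
C4: ⌊458/2⌋ × 324 = 229 × 324 mm
C5: ⌊324/2⌋ × 229 = 162 × 229 mm
C6: ⌊229/2⌋ × 162 = 114 × 162 mm
C7: ⌊162/2⌋ × 114 = 81 × 114 mm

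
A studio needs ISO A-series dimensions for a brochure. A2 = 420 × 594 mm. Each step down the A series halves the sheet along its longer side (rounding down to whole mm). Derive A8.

52 × 74 mm

A3: ⌊594/2⌋ × 420 = 297 × 420 mm
A4: ⌊420/2⌋ × 297 = 210 × 297 mm
A5: ⌊297/2⌋ × 210 = 148 × 210 mm
A6: ⌊210/2⌋ × 148 = 105 × 148 mm
A7: ⌊148/2⌋ × 105 = 74 × 105 mm
A8: ⌊105/2⌋ × 74 = 52 × 74 mm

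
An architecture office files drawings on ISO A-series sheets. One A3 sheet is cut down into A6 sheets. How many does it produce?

8

A3 = 297 × 420 mm; A6 = 105 × 148 mm.
Each halving step doubles the count; 3 steps from A3 to A6.
2^3 = 8.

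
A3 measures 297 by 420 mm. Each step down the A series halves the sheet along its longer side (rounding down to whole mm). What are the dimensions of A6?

105 × 148 mm

A4: ⌊420/2⌋ × 297 = 210 × 297 mm
A5: ⌊297/2⌋ × 210 = 148 × 210 mm
A6: ⌊210/2⌋ × 148 = 105 × 148 mm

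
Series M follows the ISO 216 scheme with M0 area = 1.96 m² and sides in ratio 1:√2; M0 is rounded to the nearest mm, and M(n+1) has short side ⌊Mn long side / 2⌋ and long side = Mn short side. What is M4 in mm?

Let M0's short side be w mm. w · w√2 = 1.96 m² = 1,960,000 mm², so w ≈ 1177.3 mm and w√2 ≈ 1664.9 mm → M0 = 1177 × 1665 mm.
M1: ⌊1665/2⌋ × 1177 = 832 × 1177 mm
M2: ⌊1177/2⌋ × 832 = 588 × 832 mm
M3: ⌊832/2⌋ × 588 = 416 × 588 mm
M4: ⌊588/2⌋ × 416 = 294 × 416 mm

294 × 416 mm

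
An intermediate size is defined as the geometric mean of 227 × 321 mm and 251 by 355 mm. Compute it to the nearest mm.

Short side: √(227 · 251) = √56977 ≈ 238.7 → 239 mm
Long side: √(321 · 355) = √113955 ≈ 337.6 → 338 mm

239 × 338 mm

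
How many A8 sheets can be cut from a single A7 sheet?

2

A7 = 74 × 105 mm; A8 = 52 × 74 mm.
Each halving step doubles the count; 1 step from A7 to A8.
2^1 = 2.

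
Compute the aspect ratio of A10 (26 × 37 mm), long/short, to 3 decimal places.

1.423

37 / 26 = 1.423
ISO 216 targets √2 ≈ 1.414; the +0.009 deviation is from mm rounding.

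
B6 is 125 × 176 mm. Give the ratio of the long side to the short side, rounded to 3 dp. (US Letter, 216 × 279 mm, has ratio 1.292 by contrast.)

1.408

176 / 125 = 1.408
ISO 216 targets √2 ≈ 1.414; the -0.006 deviation is from mm rounding.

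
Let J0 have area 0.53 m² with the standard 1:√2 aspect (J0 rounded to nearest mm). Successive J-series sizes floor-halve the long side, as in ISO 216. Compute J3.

216 × 306 mm

Let J0's short side be w mm. w · w√2 = 0.53 m² = 530,000 mm², so w ≈ 612.2 mm and w√2 ≈ 865.8 mm → J0 = 612 × 866 mm.
J1: ⌊866/2⌋ × 612 = 433 × 612 mm
J2: ⌊612/2⌋ × 433 = 306 × 433 mm
J3: ⌊433/2⌋ × 306 = 216 × 306 mm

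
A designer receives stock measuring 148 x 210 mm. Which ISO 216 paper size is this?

Aspect ratio 210/148 ≈ 1.419 — close to the ISO √2 ≈ 1.414.
In the A-series (A0 area = 1 m²): A5 = 148 × 210 mm.

A5 (148 × 210 mm)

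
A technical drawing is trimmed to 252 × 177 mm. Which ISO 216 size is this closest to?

B5 (176 × 250 mm)

Aspect ratio 252/177 ≈ 1.424 — close to the ISO √2 ≈ 1.414.
In the B-series (B0 = 1000 × 1414 mm): B5 = 176 × 250 mm.
Off by 3 mm total — nearest standard size.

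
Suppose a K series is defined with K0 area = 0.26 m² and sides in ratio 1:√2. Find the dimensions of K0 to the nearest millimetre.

Let the short side be w mm. Then w · w√2 = 0.26 m² = 260,000 mm².
w² = 260,000/√2, so w ≈ 428.8 mm; long side = w√2 ≈ 606.4 mm.

429 × 606 mm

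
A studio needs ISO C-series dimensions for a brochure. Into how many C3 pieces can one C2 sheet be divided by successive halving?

2

C2 = 458 × 648 mm; C3 = 324 × 458 mm.
Each halving step doubles the count; 1 step from C2 to C3.
2^1 = 2.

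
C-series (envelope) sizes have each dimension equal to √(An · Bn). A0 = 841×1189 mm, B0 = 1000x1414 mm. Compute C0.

917 × 1297 mm

Short side: √(841 · 1000) = √841000 ≈ 917.1 → 917 mm
Long side: √(1189 · 1414) = √1681246 ≈ 1296.6 → 1297 mm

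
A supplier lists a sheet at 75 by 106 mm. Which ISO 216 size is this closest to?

Aspect ratio 106/75 ≈ 1.413 — close to the ISO √2 ≈ 1.414.
In the A-series (A0 area = 1 m²): A7 = 74 × 105 mm.
Off by 2 mm total — nearest standard size.

A7 (74 × 105 mm)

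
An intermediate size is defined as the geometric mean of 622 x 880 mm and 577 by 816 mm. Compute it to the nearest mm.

599 × 847 mm

Short side: √(622 · 577) = √358894 ≈ 599.1 → 599 mm
Long side: √(880 · 816) = √718080 ≈ 847.4 → 847 mm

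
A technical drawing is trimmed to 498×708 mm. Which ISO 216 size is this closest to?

Aspect ratio 708/498 ≈ 1.422 — close to the ISO √2 ≈ 1.414.
In the B-series (B0 = 1000 × 1414 mm): B2 = 500 × 707 mm.
Off by 3 mm total — nearest standard size.

B2 (500 × 707 mm)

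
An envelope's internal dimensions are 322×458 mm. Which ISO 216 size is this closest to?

Aspect ratio 458/322 ≈ 1.422 — close to the ISO √2 ≈ 1.414.
In the C-series (envelope sizes, between A and B): C3 = 324 × 458 mm.
Off by 2 mm total — nearest standard size.

C3 (324 × 458 mm)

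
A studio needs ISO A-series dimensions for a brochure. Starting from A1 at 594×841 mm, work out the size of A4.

210 × 297 mm

A2: ⌊841/2⌋ × 594 = 420 × 594 mm
A3: ⌊594/2⌋ × 420 = 297 × 420 mm
A4: ⌊420/2⌋ × 297 = 210 × 297 mm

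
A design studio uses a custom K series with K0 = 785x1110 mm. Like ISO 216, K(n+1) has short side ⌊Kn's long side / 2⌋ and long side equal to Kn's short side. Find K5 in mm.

K1: ⌊1110/2⌋ × 785 = 555 × 785 mm
K2: ⌊785/2⌋ × 555 = 392 × 555 mm
K3: ⌊555/2⌋ × 392 = 277 × 392 mm
K4: ⌊392/2⌋ × 277 = 196 × 277 mm
K5: ⌊277/2⌋ × 196 = 138 × 196 mm

138 × 196 mm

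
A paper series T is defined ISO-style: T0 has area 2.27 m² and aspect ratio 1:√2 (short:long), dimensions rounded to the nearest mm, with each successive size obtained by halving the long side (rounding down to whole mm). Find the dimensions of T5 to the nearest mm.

224 × 316 mm

Let T0's short side be w mm. w · w√2 = 2.27 m² = 2,270,000 mm², so w ≈ 1266.9 mm and w√2 ≈ 1791.7 mm → T0 = 1267 × 1792 mm.
T1: ⌊1792/2⌋ × 1267 = 896 × 1267 mm
T2: ⌊1267/2⌋ × 896 = 633 × 896 mm
T3: ⌊896/2⌋ × 633 = 448 × 633 mm
T4: ⌊633/2⌋ × 448 = 316 × 448 mm
T5: ⌊448/2⌋ × 316 = 224 × 316 mm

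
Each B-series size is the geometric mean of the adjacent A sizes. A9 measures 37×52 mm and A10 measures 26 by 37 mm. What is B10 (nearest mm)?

31 × 44 mm

Short side: √(37 · 26) = √962 ≈ 31.0 → 31 mm
Long side: √(52 · 37) = √1924 ≈ 43.9 → 44 mm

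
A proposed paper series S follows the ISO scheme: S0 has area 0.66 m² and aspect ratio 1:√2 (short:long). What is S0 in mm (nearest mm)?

683 × 966 mm

Let the short side be w mm. Then w · w√2 = 0.66 m² = 660,000 mm².
w² = 660,000/√2, so w ≈ 683.1 mm; long side = w√2 ≈ 966.1 mm.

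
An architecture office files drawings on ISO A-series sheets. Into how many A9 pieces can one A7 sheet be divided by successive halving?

A7 = 74 × 105 mm; A9 = 37 × 52 mm.
Each halving step doubles the count; 2 steps from A7 to A9.
2^2 = 4.

4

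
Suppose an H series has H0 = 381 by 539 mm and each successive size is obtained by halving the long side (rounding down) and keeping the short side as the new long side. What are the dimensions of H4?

95 × 134 mm

H1: ⌊539/2⌋ × 381 = 269 × 381 mm
H2: ⌊381/2⌋ × 269 = 190 × 269 mm
H3: ⌊269/2⌋ × 190 = 134 × 190 mm
H4: ⌊190/2⌋ × 134 = 95 × 134 mm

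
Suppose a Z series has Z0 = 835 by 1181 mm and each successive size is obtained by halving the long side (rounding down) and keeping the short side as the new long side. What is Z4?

Z1: ⌊1181/2⌋ × 835 = 590 × 835 mm
Z2: ⌊835/2⌋ × 590 = 417 × 590 mm
Z3: ⌊590/2⌋ × 417 = 295 × 417 mm
Z4: ⌊417/2⌋ × 295 = 208 × 295 mm

208 × 295 mm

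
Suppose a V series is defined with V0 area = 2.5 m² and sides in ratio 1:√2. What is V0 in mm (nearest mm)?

1330 × 1880 mm

Let the short side be w mm. Then w · w√2 = 2.5 m² = 2,500,000 mm².
w² = 2,500,000/√2, so w ≈ 1329.6 mm; long side = w√2 ≈ 1880.3 mm.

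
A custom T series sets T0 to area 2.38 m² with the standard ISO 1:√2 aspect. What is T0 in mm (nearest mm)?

1297 × 1835 mm

Let the short side be w mm. Then w · w√2 = 2.38 m² = 2,380,000 mm².
w² = 2,380,000/√2, so w ≈ 1297.3 mm; long side = w√2 ≈ 1834.6 mm.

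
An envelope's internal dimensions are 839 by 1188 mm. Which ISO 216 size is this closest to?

A0 (841 × 1189 mm)

Aspect ratio 1188/839 ≈ 1.416 — close to the ISO √2 ≈ 1.414.
In the A-series (A0 area = 1 m²): A0 = 841 × 1189 mm.
Off by 3 mm total — nearest standard size.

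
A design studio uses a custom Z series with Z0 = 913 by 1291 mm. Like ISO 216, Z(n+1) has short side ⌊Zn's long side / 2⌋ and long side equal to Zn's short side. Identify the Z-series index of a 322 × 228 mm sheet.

Z4

Z0: 913 × 1291 mm
Z1: 645 × 913 mm
Z2: 456 × 645 mm
Z3: 322 × 456 mm
Z4: 228 × 322 mm
Z5: 161 × 228 mm
→ matches Z4.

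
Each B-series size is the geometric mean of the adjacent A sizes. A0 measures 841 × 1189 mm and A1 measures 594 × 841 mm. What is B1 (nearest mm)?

707 × 1000 mm

Short side: √(841 · 594) = √499554 ≈ 706.8 → 707 mm
Long side: √(1189 · 841) = √999949 ≈ 1000.0 → 1000 mm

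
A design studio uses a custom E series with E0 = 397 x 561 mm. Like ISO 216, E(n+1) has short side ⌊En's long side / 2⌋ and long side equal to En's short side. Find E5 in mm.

E1: ⌊561/2⌋ × 397 = 280 × 397 mm
E2: ⌊397/2⌋ × 280 = 198 × 280 mm
E3: ⌊280/2⌋ × 198 = 140 × 198 mm
E4: ⌊198/2⌋ × 140 = 99 × 140 mm
E5: ⌊140/2⌋ × 99 = 70 × 99 mm

70 × 99 mm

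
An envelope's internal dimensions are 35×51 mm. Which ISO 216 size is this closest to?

A9 (37 × 52 mm)

Aspect ratio 51/35 ≈ 1.457 (ISO target is √2 ≈ 1.414).
In the A-series (A0 area = 1 m²): A9 = 37 × 52 mm.
Off by 3 mm total — nearest standard size.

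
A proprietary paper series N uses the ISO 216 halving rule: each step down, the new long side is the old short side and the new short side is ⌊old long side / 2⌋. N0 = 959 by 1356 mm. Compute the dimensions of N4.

239 × 339 mm

N1: ⌊1356/2⌋ × 959 = 678 × 959 mm
N2: ⌊959/2⌋ × 678 = 479 × 678 mm
N3: ⌊678/2⌋ × 479 = 339 × 479 mm
N4: ⌊479/2⌋ × 339 = 239 × 339 mm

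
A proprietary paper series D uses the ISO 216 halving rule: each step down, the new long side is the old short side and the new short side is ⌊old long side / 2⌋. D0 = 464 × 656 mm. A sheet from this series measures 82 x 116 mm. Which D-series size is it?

D0: 464 × 656 mm
D1: 328 × 464 mm
D2: 232 × 328 mm
D3: 164 × 232 mm
D4: 116 × 164 mm
D5: 82 × 116 mm
D6: 58 × 82 mm
→ matches D5.

D5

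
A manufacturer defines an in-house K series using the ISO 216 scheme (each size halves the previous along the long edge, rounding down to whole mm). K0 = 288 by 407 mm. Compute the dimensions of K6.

K1: ⌊407/2⌋ × 288 = 203 × 288 mm
K2: ⌊288/2⌋ × 203 = 144 × 203 mm
K3: ⌊203/2⌋ × 144 = 101 × 144 mm
K4: ⌊144/2⌋ × 101 = 72 × 101 mm
K5: ⌊101/2⌋ × 72 = 50 × 72 mm
K6: ⌊72/2⌋ × 50 = 36 × 50 mm

36 × 50 mm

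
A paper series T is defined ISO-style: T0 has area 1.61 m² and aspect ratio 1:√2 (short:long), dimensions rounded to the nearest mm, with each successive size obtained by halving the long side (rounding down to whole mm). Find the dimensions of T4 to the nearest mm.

Let T0's short side be w mm. w · w√2 = 1.61 m² = 1,610,000 mm², so w ≈ 1067.0 mm and w√2 ≈ 1508.9 mm → T0 = 1067 × 1509 mm.
T1: ⌊1509/2⌋ × 1067 = 754 × 1067 mm
T2: ⌊1067/2⌋ × 754 = 533 × 754 mm
T3: ⌊754/2⌋ × 533 = 377 × 533 mm
T4: ⌊533/2⌋ × 377 = 266 × 377 mm

266 × 377 mm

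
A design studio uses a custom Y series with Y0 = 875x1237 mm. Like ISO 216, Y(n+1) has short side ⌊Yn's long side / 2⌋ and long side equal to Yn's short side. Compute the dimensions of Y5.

154 × 218 mm

Y1: ⌊1237/2⌋ × 875 = 618 × 875 mm
Y2: ⌊875/2⌋ × 618 = 437 × 618 mm
Y3: ⌊618/2⌋ × 437 = 309 × 437 mm
Y4: ⌊437/2⌋ × 309 = 218 × 309 mm
Y5: ⌊309/2⌋ × 218 = 154 × 218 mm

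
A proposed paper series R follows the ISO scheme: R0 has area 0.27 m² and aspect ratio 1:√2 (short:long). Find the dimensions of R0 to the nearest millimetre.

Let the short side be w mm. Then w · w√2 = 0.27 m² = 270,000 mm².
w² = 270,000/√2, so w ≈ 436.9 mm; long side = w√2 ≈ 617.9 mm.

437 × 618 mm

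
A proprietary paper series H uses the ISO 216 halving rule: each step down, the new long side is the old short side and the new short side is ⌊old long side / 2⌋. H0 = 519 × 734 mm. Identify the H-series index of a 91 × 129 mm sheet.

H0: 519 × 734 mm
H1: 367 × 519 mm
H2: 259 × 367 mm
H3: 183 × 259 mm
H4: 129 × 183 mm
H5: 91 × 129 mm
H6: 64 × 91 mm
→ matches H5.

H5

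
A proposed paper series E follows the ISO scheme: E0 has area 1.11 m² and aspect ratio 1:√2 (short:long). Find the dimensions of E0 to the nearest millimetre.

886 × 1253 mm

Let the short side be w mm. Then w · w√2 = 1.11 m² = 1,110,000 mm².
w² = 1,110,000/√2, so w ≈ 885.9 mm; long side = w√2 ≈ 1252.9 mm.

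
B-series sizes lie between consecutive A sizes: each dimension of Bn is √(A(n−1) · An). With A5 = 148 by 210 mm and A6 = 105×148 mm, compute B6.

Short side: √(148 · 105) = √15540 ≈ 124.7 → 125 mm
Long side: √(210 · 148) = √31080 ≈ 176.3 → 176 mm

125 × 176 mm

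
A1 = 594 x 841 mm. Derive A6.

105 × 148 mm

A2: ⌊841/2⌋ × 594 = 420 × 594 mm
A3: ⌊594/2⌋ × 420 = 297 × 420 mm
A4: ⌊420/2⌋ × 297 = 210 × 297 mm
A5: ⌊297/2⌋ × 210 = 148 × 210 mm
A6: ⌊210/2⌋ × 148 = 105 × 148 mm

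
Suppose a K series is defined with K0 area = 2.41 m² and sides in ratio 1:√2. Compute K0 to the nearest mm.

1305 × 1846 mm

Let the short side be w mm. Then w · w√2 = 2.41 m² = 2,410,000 mm².
w² = 2,410,000/√2, so w ≈ 1305.4 mm; long side = w√2 ≈ 1846.1 mm.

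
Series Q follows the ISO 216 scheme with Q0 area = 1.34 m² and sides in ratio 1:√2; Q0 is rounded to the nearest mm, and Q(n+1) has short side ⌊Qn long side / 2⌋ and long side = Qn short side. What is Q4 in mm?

Let Q0's short side be w mm. w · w√2 = 1.34 m² = 1,340,000 mm², so w ≈ 973.4 mm and w√2 ≈ 1376.6 mm → Q0 = 973 × 1377 mm.
Q1: ⌊1377/2⌋ × 973 = 688 × 973 mm
Q2: ⌊973/2⌋ × 688 = 486 × 688 mm
Q3: ⌊688/2⌋ × 486 = 344 × 486 mm
Q4: ⌊486/2⌋ × 344 = 243 × 344 mm

243 × 344 mm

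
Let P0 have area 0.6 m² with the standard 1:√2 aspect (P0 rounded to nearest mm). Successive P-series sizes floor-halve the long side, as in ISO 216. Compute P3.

230 × 325 mm

Let P0's short side be w mm. w · w√2 = 0.6 m² = 600,000 mm², so w ≈ 651.4 mm and w√2 ≈ 921.2 mm → P0 = 651 × 921 mm.
P1: ⌊921/2⌋ × 651 = 460 × 651 mm
P2: ⌊651/2⌋ × 460 = 325 × 460 mm
P3: ⌊460/2⌋ × 325 = 230 × 325 mm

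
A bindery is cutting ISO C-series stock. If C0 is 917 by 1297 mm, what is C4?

C1: ⌊1297/2⌋ × 917 = 648 × 917 mm
C2: ⌊917/2⌋ × 648 = 458 × 648 mm
C3: ⌊648/2⌋ × 458 = 324 × 458 mm
C4: ⌊458/2⌋ × 324 = 229 × 324 mm

229 × 324 mm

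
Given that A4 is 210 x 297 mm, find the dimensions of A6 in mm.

105 × 148 mm

A5: ⌊297/2⌋ × 210 = 148 × 210 mm
A6: ⌊210/2⌋ × 148 = 105 × 148 mm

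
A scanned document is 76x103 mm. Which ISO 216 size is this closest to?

A7 (74 × 105 mm)

Aspect ratio 103/76 ≈ 1.355 (ISO target is √2 ≈ 1.414).
In the A-series (A0 area = 1 m²): A7 = 74 × 105 mm.
Off by 4 mm total — nearest standard size.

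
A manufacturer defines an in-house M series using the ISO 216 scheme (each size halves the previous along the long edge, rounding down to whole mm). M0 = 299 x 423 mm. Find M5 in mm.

M1: ⌊423/2⌋ × 299 = 211 × 299 mm
M2: ⌊299/2⌋ × 211 = 149 × 211 mm
M3: ⌊211/2⌋ × 149 = 105 × 149 mm
M4: ⌊149/2⌋ × 105 = 74 × 105 mm
M5: ⌊105/2⌋ × 74 = 52 × 74 mm

52 × 74 mm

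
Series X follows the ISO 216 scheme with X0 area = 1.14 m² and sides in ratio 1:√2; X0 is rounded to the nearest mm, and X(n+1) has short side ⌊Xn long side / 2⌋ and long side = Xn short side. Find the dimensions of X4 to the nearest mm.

224 × 317 mm

Let X0's short side be w mm. w · w√2 = 1.14 m² = 1,140,000 mm², so w ≈ 897.8 mm and w√2 ≈ 1269.7 mm → X0 = 898 × 1270 mm.
X1: ⌊1270/2⌋ × 898 = 635 × 898 mm
X2: ⌊898/2⌋ × 635 = 449 × 635 mm
X3: ⌊635/2⌋ × 449 = 317 × 449 mm
X4: ⌊449/2⌋ × 317 = 224 × 317 mm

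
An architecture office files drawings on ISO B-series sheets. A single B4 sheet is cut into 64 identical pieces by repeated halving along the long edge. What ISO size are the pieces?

64 = 2^6, so 6 halving steps.
B4 → B5 → … → B10 after 6 steps.

B10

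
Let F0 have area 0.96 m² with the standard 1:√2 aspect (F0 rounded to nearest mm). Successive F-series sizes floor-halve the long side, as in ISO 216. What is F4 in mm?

206 × 291 mm

Let F0's short side be w mm. w · w√2 = 0.96 m² = 960,000 mm², so w ≈ 823.9 mm and w√2 ≈ 1165.2 mm → F0 = 824 × 1165 mm.
F1: ⌊1165/2⌋ × 824 = 582 × 824 mm
F2: ⌊824/2⌋ × 582 = 412 × 582 mm
F3: ⌊582/2⌋ × 412 = 291 × 412 mm
F4: ⌊412/2⌋ × 291 = 206 × 291 mm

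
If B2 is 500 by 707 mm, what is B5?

B3: ⌊707/2⌋ × 500 = 353 × 500 mm
B4: ⌊500/2⌋ × 353 = 250 × 353 mm
B5: ⌊353/2⌋ × 250 = 176 × 250 mm

176 × 250 mm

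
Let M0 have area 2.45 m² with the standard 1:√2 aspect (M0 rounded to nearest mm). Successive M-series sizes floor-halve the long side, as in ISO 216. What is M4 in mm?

329 × 465 mm

Let M0's short side be w mm. w · w√2 = 2.45 m² = 2,450,000 mm², so w ≈ 1316.2 mm and w√2 ≈ 1861.4 mm → M0 = 1316 × 1861 mm.
M1: ⌊1861/2⌋ × 1316 = 930 × 1316 mm
M2: ⌊1316/2⌋ × 930 = 658 × 930 mm
M3: ⌊930/2⌋ × 658 = 465 × 658 mm
M4: ⌊658/2⌋ × 465 = 329 × 465 mm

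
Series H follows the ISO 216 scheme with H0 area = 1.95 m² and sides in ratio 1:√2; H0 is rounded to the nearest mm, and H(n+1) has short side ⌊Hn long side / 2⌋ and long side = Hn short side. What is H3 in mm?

415 × 587 mm

Let H0's short side be w mm. w · w√2 = 1.95 m² = 1,950,000 mm², so w ≈ 1174.2 mm and w√2 ≈ 1660.6 mm → H0 = 1174 × 1661 mm.
H1: ⌊1661/2⌋ × 1174 = 830 × 1174 mm
H2: ⌊1174/2⌋ × 830 = 587 × 830 mm
H3: ⌊830/2⌋ × 587 = 415 × 587 mm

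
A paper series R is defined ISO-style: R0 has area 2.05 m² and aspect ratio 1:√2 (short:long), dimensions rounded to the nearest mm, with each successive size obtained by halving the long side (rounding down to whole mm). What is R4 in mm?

301 × 425 mm

Let R0's short side be w mm. w · w√2 = 2.05 m² = 2,050,000 mm², so w ≈ 1204.0 mm and w√2 ≈ 1702.7 mm → R0 = 1204 × 1703 mm.
R1: ⌊1703/2⌋ × 1204 = 851 × 1204 mm
R2: ⌊1204/2⌋ × 851 = 602 × 851 mm
R3: ⌊851/2⌋ × 602 = 425 × 602 mm
R4: ⌊602/2⌋ × 425 = 301 × 425 mm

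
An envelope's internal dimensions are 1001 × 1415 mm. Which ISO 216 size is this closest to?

Aspect ratio 1415/1001 ≈ 1.414 — close to the ISO √2 ≈ 1.414.
In the B-series (B0 = 1000 × 1414 mm): B0 = 1000 × 1414 mm.
Off by 2 mm total — nearest standard size.

B0 (1000 × 1414 mm)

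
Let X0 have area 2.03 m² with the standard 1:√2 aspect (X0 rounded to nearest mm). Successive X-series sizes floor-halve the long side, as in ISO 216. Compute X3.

Let X0's short side be w mm. w · w√2 = 2.03 m² = 2,030,000 mm², so w ≈ 1198.1 mm and w√2 ≈ 1694.4 mm → X0 = 1198 × 1694 mm.
X1: ⌊1694/2⌋ × 1198 = 847 × 1198 mm
X2: ⌊1198/2⌋ × 847 = 599 × 847 mm
X3: ⌊847/2⌋ × 599 = 423 × 599 mm

423 × 599 mm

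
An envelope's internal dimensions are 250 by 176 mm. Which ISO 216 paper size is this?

B5 (176 × 250 mm)

Aspect ratio 250/176 ≈ 1.420 — close to the ISO √2 ≈ 1.414.
In the B-series (B0 = 1000 × 1414 mm): B5 = 176 × 250 mm.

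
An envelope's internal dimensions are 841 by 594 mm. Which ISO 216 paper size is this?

A1 (594 × 841 mm)

Aspect ratio 841/594 ≈ 1.416 — close to the ISO √2 ≈ 1.414.
In the A-series (A0 area = 1 m²): A1 = 594 × 841 mm.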